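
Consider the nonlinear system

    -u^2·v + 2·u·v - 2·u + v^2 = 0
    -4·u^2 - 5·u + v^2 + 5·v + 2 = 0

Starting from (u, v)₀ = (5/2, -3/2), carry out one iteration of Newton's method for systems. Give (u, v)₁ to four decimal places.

At (5/2, -3/2): F = (-0.8750, -40.7500).
Jacobian J = [[-2·u·v + 2·v - 2, -u^2 + 2·u + 2·v], [-8·u - 5, 2·v + 5]].
At the point, J = [[2.5000, -4.2500], [-25.0000, 2.0000]] (det J = -101.2500).
Solving J·Δ = −F gives Δ = (-1.7278, -1.2222).
Then the next iterate is (u, v)₁ = (0.7722, -2.7222).

(0.7722, -2.7222)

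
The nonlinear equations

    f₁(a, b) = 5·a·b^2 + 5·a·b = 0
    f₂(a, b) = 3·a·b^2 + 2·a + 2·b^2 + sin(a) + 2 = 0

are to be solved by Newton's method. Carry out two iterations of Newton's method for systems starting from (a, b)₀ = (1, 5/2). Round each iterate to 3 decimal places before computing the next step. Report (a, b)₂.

(2.750, -0.921)

At (1, 5/2): F = (43.750, 36.09147).
Jacobian J = [[5·b^2 + 5·b, 10·a·b + 5·a], [3·b^2 + cos(a) + 2, 6·a·b + 4·b]].
At the point, J = [[43.750, 30.000], [21.29030, 25.000]] (det J = 455.04093).
Solving J·Δ = −F gives Δ = (-0.024, -1.423).
Then the next iterate is (a, b)₁ = (0.976, 1.077).
Round to (0.976, 1.077) and repeat: F = (10.91621, 10.49639), J = [[11.18464, 15.39152], [6.04013, 10.61491]].
Δ = (1.774, -1.998), so (a, b)₂ = (2.750, -0.921).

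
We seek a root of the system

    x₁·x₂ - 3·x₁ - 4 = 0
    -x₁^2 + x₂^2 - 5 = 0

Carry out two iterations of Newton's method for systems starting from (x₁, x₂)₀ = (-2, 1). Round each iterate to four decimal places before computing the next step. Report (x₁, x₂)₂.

(-0.1818, -1.5455)

At (-2, 1): F = (0.0000, -8.0000).
Jacobian J = [[x₂ - 3, x₁], [-2·x₁, 2·x₂]].
At the point, J = [[-2.0000, -2.0000], [4.0000, 2.0000]] (det J = 4.0000).
Solving J·Δ = −F gives Δ = (4.0000, -4.0000).
Then the next iterate is (x₁, x₂)₁ = (2.0000, -3.0000).
Round to (2.0000, -3.0000) and repeat: F = (-16.0000, 0.0000), J = [[-6.0000, 2.0000], [-4.0000, -6.0000]].
Δ = (-2.1818, 1.4545), so (x₁, x₂)₂ = (-0.1818, -1.5455).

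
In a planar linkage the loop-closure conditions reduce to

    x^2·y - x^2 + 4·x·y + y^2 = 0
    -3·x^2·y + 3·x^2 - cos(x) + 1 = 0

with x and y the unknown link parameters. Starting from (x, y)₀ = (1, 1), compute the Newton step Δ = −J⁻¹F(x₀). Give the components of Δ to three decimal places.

(-1.018, -0.132)

At (1, 1): F = (5.000, 0.45970).
Jacobian J = [[2·x·y - 2·x + 4·y, x^2 + 4·x + 2·y], [-6·x·y + 6·x + sin(x), -3·x^2]].
At the point, J = [[4.000, 7.000], [0.84147, -3.000]] (det J = -17.89030).
Solving J·Δ = −F gives Δ = (-1.018, -0.132).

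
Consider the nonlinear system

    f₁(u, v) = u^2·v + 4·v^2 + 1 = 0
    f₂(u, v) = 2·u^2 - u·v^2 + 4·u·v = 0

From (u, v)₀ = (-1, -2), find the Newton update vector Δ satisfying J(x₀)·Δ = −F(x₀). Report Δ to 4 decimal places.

(0.3309, 1.0882)

At (-1, -2): F = (15.0000, 14.0000).
Jacobian J = [[2·u·v, u^2 + 8·v], [4·u - v^2 + 4·v, -2·u·v + 4·u]].
At the point, J = [[4.0000, -15.0000], [-16.0000, -8.0000]] (det J = -272.0000).
Solving J·Δ = −F gives Δ = (0.3309, 1.0882).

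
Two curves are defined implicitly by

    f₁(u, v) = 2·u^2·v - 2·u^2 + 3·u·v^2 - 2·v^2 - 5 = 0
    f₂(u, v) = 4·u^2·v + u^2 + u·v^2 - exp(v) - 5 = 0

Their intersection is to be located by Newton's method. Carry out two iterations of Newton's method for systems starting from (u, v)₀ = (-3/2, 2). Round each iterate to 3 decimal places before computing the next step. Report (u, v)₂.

At (-3/2, 2): F = (-26.500, 1.86094).
Jacobian J = [[4·u·v - 4·u + 3·v^2, 2·u^2 + 6·u·v - 4·v], [8·u·v + 2·u + v^2, 4·u^2 + 2·u·v - exp(v)]].
At the point, J = [[6.000, -21.500], [-23.000, -4.38906]] (det J = -520.83434).
Solving J·Δ = −F gives Δ = (0.300, -1.149).
Then the next iterate is (u, v)₁ = (-1.200, 0.851).
Round to (-1.200, 0.851) and repeat: F = (-9.48465, -1.86927), J = [[2.88780, -6.65120], [-9.84540, 1.37561]].
Δ = (-0.414, -1.606), so (u, v)₂ = (-1.614, -0.755).

(-1.614, -0.755)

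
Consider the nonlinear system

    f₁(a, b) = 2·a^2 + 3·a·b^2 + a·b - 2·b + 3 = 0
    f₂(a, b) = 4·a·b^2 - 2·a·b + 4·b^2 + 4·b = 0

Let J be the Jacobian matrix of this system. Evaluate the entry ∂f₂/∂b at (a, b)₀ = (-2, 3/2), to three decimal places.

∂f₂/∂b = 8·a·b - 2·a + 8·b + 4.
At (-2, 3/2) this is -4.000.

-4.000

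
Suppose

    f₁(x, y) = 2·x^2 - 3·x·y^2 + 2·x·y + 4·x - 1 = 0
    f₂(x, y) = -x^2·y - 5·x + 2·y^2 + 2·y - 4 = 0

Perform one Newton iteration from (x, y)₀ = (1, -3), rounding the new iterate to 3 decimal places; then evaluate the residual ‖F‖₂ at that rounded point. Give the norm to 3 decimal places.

6.657

At (1, -3): F = (-28.000, 6.000).
Jacobian J = [[4·x - 3·y^2 + 2·y + 4, -6·x·y + 2·x], [-2·x·y - 5, -x^2 + 4·y + 2]].
At the point, J = [[-25.000, 20.000], [1.000, -11.000]] (det J = 255.000).
Solving J·Δ = −F gives Δ = (-0.737, 0.478).
Then the next iterate is (x, y)₁ = (0.263, -2.522).
Re-evaluating at (0.263, -2.522): F = (-6.15466, 2.53641), so ‖F‖₂ = 6.657.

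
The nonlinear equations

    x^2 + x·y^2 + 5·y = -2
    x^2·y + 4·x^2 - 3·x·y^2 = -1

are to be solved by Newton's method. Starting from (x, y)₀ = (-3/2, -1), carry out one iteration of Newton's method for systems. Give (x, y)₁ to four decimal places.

At (-3/2, -1): F = (-2.2500, 12.2500).
Jacobian J = [[2·x + y^2, 2·x·y + 5], [2·x·y + 8·x - 3·y^2, x^2 - 6·x·y]].
At the point, J = [[-2.0000, 8.0000], [-12.0000, -6.7500]] (det J = 109.5000).
Solving J·Δ = −F gives Δ = (0.7563, 0.4703).
Then the next iterate is (x, y)₁ = (-0.7437, -0.5297).

(-0.7437, -0.5297)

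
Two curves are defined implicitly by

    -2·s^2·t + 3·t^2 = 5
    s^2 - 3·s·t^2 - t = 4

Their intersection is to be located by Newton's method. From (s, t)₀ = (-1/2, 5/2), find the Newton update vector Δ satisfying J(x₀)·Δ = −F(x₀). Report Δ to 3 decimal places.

(-0.113, -0.823)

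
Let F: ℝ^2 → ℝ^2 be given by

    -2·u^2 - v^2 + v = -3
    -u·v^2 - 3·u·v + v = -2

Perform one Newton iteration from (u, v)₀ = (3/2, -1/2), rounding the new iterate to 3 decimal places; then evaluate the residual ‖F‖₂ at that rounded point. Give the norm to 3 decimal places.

7.575

At (3/2, -1/2): F = (-2.250, 3.375).
Jacobian J = [[-4·u, -2·v + 1], [-v^2 - 3·v, -2·u·v - 3·u + 1]].
At the point, J = [[-6.000, 2.000], [1.250, -2.000]] (det J = 9.500).
Solving J·Δ = −F gives Δ = (0.237, 1.836).
Then the next iterate is (u, v)₁ = (1.737, 1.336).
Re-evaluating at (1.737, 1.336): F = (-3.48323, -6.72626), so ‖F‖₂ = 7.575.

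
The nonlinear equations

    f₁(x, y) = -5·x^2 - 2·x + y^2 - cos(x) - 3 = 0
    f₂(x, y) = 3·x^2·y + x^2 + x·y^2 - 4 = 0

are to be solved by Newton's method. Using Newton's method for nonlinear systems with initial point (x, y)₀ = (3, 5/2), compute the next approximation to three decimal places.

(1.510, 2.358)

At (3, 5/2): F = (-46.76001, 91.250).
Jacobian J = [[-10·x + sin(x) - 2, 2·y], [6·x·y + 2·x + y^2, 3·x^2 + 2·x·y]].
At the point, J = [[-31.85888, 5.000], [57.250, 42.000]] (det J = -1624.32296).
Solving J·Δ = −F gives Δ = (-1.490, -0.142).
Then the next iterate is (x, y)₁ = (1.510, 2.358).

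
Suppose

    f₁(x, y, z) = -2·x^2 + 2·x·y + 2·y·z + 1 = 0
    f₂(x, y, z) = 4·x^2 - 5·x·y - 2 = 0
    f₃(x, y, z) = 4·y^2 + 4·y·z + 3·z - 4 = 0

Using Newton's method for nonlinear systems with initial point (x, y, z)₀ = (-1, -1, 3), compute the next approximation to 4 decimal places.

(-4.5000, -2.5000, -6.0000)

At (-1, -1, 3): F = (-5.0000, -3.0000, -3.0000).
Jacobian J = [[-4·x + 2·y, 2·x + 2·z, 2·y], [8·x - 5·y, -5·x, 0], [0, 8·y + 4·z, 4·y + 3]].
At the point, J = [[2.0000, 4.0000, -2.0000], [-3.0000, 5.0000, 0.0000], [0.0000, 4.0000, -1.0000]] (det J = 2.0000).
Solving J·Δ = −F gives Δ = (-3.5000, -1.5000, -9.0000).
Then the next iterate is (x, y, z)₁ = (-4.5000, -2.5000, -6.0000).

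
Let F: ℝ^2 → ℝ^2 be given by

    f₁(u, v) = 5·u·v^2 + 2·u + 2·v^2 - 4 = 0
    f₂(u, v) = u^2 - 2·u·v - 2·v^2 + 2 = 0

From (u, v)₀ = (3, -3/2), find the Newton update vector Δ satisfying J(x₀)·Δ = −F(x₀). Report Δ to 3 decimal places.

(-1.722, 0.342)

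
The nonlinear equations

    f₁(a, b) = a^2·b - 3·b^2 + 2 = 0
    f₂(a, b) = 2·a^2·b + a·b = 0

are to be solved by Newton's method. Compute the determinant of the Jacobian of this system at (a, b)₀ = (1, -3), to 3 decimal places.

267.000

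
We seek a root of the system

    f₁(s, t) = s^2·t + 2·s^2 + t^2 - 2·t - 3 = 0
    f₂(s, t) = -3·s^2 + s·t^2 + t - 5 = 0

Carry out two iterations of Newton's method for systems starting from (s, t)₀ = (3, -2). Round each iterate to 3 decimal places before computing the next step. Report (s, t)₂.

(3.274, -3.454)

At (3, -2): F = (5.000, -22.000).
Jacobian J = [[2·s·t + 4·s, s^2 + 2·t - 2], [-6·s + t^2, 2·s·t + 1]].
At the point, J = [[0.000, 3.000], [-14.000, -11.000]] (det J = 42.000).
Solving J·Δ = −F gives Δ = (-0.262, -1.667).
Then the next iterate is (s, t)₁ = (2.738, -3.667).
Round to (2.738, -3.667) and repeat: F = (5.28398, 5.66065), J = [[-9.12849, -1.83736], [-2.98111, -19.08049]].
Δ = (0.536, 0.213), so (s, t)₂ = (3.274, -3.454).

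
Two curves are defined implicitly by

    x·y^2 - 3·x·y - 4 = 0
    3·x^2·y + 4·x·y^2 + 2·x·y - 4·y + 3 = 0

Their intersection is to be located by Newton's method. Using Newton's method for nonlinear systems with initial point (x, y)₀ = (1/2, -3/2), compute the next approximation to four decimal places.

(1.2381, -0.0476)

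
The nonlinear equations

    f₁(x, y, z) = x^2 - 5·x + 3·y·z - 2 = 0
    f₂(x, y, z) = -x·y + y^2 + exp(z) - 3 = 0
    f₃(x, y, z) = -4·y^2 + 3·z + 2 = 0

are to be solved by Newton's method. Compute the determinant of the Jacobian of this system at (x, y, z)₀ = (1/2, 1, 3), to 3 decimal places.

J = [[2·x - 5, 3·z, 3·y], [-y, -x + 2·y, exp(z)], [0, -8·y, 3]].
At the point, J = [[-4.000, 9.000, 3.000], [-1.000, 1.500, 20.08554], [0.000, -8.000, 3.000]].
det J = -609.737.

-609.737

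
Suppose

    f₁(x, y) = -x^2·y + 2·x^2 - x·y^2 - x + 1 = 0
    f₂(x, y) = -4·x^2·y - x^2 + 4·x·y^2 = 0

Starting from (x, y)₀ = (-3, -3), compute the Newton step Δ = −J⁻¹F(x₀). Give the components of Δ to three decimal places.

At (-3, -3): F = (76.000, -9.000).
Jacobian J = [[-2·x·y + 4·x - y^2 - 1, -x^2 - 2·x·y], [-8·x·y - 2·x + 4·y^2, -4·x^2 + 8·x·y]].
At the point, J = [[-40.000, -27.000], [-30.000, 36.000]] (det J = -2250.000).
Solving J·Δ = −F gives Δ = (1.108, 1.173).

(1.108, 1.173)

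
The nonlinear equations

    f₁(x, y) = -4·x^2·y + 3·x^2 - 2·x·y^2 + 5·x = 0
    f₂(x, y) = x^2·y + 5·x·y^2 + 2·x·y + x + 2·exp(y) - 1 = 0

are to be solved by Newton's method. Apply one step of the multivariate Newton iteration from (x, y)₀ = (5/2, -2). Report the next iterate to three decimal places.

(1.376, -1.444)

At (5/2, -2): F = (61.250, 29.27067).
Jacobian J = [[-8·x·y + 6·x - 2·y^2 + 5, -4·x^2 - 4·x·y], [2·x·y + 5·y^2 + 2·y + 1, x^2 + 10·x·y + 2·x + 2·exp(y)]].
At the point, J = [[52.000, -5.000], [7.000, -38.47933]] (det J = -1965.92513).
Solving J·Δ = −F gives Δ = (-1.124, 0.556).
Then the next iterate is (x, y)₁ = (1.376, -1.444).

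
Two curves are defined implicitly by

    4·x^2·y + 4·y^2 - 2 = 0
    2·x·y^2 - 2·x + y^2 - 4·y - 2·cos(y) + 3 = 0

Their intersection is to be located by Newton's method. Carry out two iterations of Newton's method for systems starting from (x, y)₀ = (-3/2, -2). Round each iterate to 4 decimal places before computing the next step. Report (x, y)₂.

(-1.7439, -3.2021)

At (-3/2, -2): F = (-4.0000, 6.832294).
Jacobian J = [[8·x·y, 4·x^2 + 8·y], [2·y^2 - 2, 4·x·y + 2·y + 2·sin(y) - 4]].
At the point, J = [[24.0000, -7.0000], [6.0000, 2.181405]] (det J = 94.353724).
Solving J·Δ = −F gives Δ = (-0.4144, -1.9922).
Then the next iterate is (x, y)₁ = (-1.9144, -3.9922).
Round to (-1.9144, -3.9922) and repeat: F = (3.226151, -20.967802), J = [[61.141341, -17.277891], [29.875322, 20.089633]].
Δ = (0.1705, 0.7901), so (x, y)₂ = (-1.7439, -3.2021).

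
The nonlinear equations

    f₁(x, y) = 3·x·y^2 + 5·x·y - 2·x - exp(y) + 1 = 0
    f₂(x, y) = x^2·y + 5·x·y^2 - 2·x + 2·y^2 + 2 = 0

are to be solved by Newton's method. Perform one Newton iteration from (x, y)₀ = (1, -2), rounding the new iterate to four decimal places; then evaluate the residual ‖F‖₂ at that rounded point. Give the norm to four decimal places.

1.9629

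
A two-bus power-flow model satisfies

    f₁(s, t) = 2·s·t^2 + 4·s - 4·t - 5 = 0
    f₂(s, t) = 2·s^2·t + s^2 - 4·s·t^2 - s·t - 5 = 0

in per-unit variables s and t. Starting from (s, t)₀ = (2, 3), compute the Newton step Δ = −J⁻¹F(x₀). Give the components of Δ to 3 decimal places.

At (2, 3): F = (27.000, -55.000).
Jacobian J = [[2·t^2 + 4, 4·s·t - 4], [4·s·t + 2·s - 4·t^2 - t, 2·s^2 - 8·s·t - s]].
At the point, J = [[22.000, 20.000], [-11.000, -42.000]] (det J = -704.000).
Solving J·Δ = −F gives Δ = (-0.048, -1.297).

(-0.048, -1.297)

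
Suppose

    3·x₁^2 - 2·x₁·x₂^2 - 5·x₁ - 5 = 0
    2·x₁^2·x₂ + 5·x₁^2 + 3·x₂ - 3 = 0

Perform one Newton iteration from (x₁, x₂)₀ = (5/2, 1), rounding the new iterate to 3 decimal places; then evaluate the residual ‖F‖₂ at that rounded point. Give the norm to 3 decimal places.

12.306

At (5/2, 1): F = (-3.750, 43.750).
Jacobian J = [[6·x₁ - 2·x₂^2 - 5, -4·x₁·x₂], [4·x₁·x₂ + 10·x₁, 2·x₁^2 + 3]].
At the point, J = [[8.000, -10.000], [35.000, 15.500]] (det J = 474.000).
Solving J·Δ = −F gives Δ = (-0.800, -1.015).
Then the next iterate is (x₁, x₂)₁ = (1.700, -0.015).
Re-evaluating at (1.700, -0.015): F = (-4.83077, 11.31830), so ‖F‖₂ = 12.306.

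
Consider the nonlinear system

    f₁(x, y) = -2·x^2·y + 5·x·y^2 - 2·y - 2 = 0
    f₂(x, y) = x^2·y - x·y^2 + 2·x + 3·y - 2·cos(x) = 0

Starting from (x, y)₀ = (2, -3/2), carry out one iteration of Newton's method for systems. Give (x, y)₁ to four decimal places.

At (2, -3/2): F = (35.5000, -10.167706).
Jacobian J = [[-4·x·y + 5·y^2, -2·x^2 + 10·x·y - 2], [2·x·y - y^2 + 2·sin(x) + 2, x^2 - 2·x·y + 3]].
At the point, J = [[23.2500, -40.0000], [-4.431405, 13.0000]] (det J = 124.993794).
Solving J·Δ = −F gives Δ = (-0.4384, 0.6327).
Then the next iterate is (x, y)₁ = (1.5616, -0.8673).

(1.5616, -0.8673)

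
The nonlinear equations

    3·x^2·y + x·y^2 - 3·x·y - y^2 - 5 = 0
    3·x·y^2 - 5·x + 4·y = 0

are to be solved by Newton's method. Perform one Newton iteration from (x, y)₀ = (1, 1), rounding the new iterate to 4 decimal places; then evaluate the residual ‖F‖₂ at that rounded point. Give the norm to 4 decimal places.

5.2521

At (1, 1): F = (-5.0000, 2.0000).
Jacobian J = [[6·x·y + y^2 - 3·y, 3·x^2 + 2·x·y - 3·x - 2·y], [3·y^2 - 5, 6·x·y + 4]].
At the point, J = [[4.0000, 0.0000], [-2.0000, 10.0000]] (det J = 40.0000).
Solving J·Δ = −F gives Δ = (1.2500, 0.0500).
Then the next iterate is (x, y)₁ = (2.2500, 1.0500).
Re-evaluating at (2.2500, 1.0500): F = (5.2375, 0.391875), so ‖F‖₂ = 5.2521.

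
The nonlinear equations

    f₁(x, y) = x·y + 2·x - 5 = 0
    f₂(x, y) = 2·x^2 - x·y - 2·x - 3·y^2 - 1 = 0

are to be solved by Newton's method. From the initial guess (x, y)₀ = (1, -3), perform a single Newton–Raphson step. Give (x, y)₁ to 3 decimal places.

(-2.500, -0.500)

At (1, -3): F = (-6.000, -25.000).
Jacobian J = [[y + 2, x], [4·x - y - 2, -x - 6·y]].
At the point, J = [[-1.000, 1.000], [5.000, 17.000]] (det J = -22.000).
Solving J·Δ = −F gives Δ = (-3.500, 2.500).
Then the next iterate is (x, y)₁ = (-2.500, -0.500).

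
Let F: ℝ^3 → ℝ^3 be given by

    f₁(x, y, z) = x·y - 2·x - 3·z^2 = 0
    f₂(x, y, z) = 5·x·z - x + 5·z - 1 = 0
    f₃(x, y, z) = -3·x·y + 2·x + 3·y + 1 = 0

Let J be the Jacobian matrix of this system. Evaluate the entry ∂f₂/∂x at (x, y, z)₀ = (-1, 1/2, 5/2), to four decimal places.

11.5000

∂f₂/∂x = 5·z - 1.
At (-1, 1/2, 5/2) this is 11.5000.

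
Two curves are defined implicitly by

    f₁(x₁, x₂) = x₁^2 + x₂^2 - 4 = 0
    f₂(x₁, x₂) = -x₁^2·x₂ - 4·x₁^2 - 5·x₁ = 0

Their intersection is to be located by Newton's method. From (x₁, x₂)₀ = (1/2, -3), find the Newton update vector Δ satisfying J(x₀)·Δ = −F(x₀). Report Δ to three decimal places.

At (1/2, -3): F = (5.250, -2.750).
Jacobian J = [[2·x₁, 2·x₂], [-2·x₁·x₂ - 8·x₁ - 5, -x₁^2]].
At the point, J = [[1.000, -6.000], [-6.000, -0.250]] (det J = -36.250).
Solving J·Δ = −F gives Δ = (-0.491, 0.793).

(-0.491, 0.793)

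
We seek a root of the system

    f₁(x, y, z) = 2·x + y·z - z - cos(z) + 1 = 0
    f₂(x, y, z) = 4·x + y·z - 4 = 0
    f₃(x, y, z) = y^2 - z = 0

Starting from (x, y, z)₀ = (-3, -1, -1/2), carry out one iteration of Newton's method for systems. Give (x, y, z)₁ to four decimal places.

At (-3, -1, -1/2): F = (-4.877583, -15.5000, 1.5000).
Jacobian J = [[2, z, y + sin(z) - 1], [4, z, y], [0, 2·y, -1]].
At the point, J = [[2.0000, -0.5000, -2.479426], [4.0000, -0.5000, -1.0000], [0.0000, -2.0000, -1.0000]] (det J = 14.835404).
Solving J·Δ = −F gives Δ = (4.2402, 0.0261, 1.4478).
Then the next iterate is (x, y, z)₁ = (1.2402, -0.9739, 0.9478).

(1.2402, -0.9739, 0.9478)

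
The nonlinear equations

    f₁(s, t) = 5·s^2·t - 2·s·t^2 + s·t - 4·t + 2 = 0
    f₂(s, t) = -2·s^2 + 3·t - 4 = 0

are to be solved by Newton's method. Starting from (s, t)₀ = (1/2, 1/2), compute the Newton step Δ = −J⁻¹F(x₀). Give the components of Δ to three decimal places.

(7.875, 6.250)

At (1/2, 1/2): F = (0.625, -3.000).
Jacobian J = [[10·s·t - 2·t^2 + t, 5·s^2 - 4·s·t + s - 4], [-4·s, 3]].
At the point, J = [[2.500, -3.250], [-2.000, 3.000]] (det J = 1.000).
Solving J·Δ = −F gives Δ = (7.875, 6.250).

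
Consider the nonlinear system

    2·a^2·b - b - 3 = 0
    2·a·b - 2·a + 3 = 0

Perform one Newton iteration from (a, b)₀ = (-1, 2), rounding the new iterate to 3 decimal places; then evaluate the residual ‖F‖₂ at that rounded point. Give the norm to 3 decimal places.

0.156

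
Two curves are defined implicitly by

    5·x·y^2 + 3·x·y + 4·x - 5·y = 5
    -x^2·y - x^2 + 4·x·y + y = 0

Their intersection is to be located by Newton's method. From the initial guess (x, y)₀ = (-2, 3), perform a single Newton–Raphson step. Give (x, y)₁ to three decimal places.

(-1.162, 1.769)

At (-2, 3): F = (-136.000, -37.000).
Jacobian J = [[5·y^2 + 3·y + 4, 10·x·y + 3·x - 5], [-2·x·y - 2·x + 4·y, -x^2 + 4·x + 1]].
At the point, J = [[58.000, -71.000], [28.000, -11.000]] (det J = 1350.000).
Solving J·Δ = −F gives Δ = (0.838, -1.231).
Then the next iterate is (x, y)₁ = (-1.162, 1.769).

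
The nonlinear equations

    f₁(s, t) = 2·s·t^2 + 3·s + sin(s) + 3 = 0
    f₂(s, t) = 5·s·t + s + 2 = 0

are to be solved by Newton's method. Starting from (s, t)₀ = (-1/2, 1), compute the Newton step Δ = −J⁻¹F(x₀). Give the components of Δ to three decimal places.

(-0.761, -2.228)

At (-1/2, 1): F = (0.02057, -1.000).
Jacobian J = [[2·t^2 + cos(s) + 3, 4·s·t], [5·t + 1, 5·s]].
At the point, J = [[5.87758, -2.000], [6.000, -2.500]] (det J = -2.69396).
Solving J·Δ = −F gives Δ = (-0.761, -2.228).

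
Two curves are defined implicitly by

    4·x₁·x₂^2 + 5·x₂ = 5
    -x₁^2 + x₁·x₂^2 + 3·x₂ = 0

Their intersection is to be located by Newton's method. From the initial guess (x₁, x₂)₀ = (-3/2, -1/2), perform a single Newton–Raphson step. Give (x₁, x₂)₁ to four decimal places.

(-1.3440, 0.3040)

At (-3/2, -1/2): F = (-9.0000, -4.1250).
Jacobian J = [[4·x₂^2, 8·x₁·x₂ + 5], [-2·x₁ + x₂^2, 2·x₁·x₂ + 3]].
At the point, J = [[1.0000, 11.0000], [3.2500, 4.5000]] (det J = -31.2500).
Solving J·Δ = −F gives Δ = (0.1560, 0.8040).
Then the next iterate is (x₁, x₂)₁ = (-1.3440, 0.3040).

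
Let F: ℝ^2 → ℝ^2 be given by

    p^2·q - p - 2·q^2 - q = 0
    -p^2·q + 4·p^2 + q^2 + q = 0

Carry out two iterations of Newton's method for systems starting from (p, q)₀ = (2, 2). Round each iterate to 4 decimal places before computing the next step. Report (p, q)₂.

(0.3858, -0.4048)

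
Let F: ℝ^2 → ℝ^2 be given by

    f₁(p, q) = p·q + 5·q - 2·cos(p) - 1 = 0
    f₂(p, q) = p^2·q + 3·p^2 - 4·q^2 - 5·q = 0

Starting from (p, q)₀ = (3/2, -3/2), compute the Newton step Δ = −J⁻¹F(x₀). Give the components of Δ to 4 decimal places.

At (3/2, -3/2): F = (-10.891474, 1.8750).
Jacobian J = [[q + 2·sin(p), p + 5], [2·p·q + 6·p, p^2 - 8·q - 5]].
At the point, J = [[0.494990, 6.5000], [4.5000, 9.2500]] (det J = -24.671343).
Solving J·Δ = −F gives Δ = (-4.5775, 2.0242).

(-4.5775, 2.0242)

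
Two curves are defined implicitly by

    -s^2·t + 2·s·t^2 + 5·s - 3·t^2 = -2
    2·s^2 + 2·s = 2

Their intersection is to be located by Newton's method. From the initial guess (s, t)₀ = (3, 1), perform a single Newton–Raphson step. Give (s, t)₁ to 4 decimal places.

At (3, 1): F = (11.0000, 22.0000).
Jacobian J = [[-2·s·t + 2·t^2 + 5, -s^2 + 4·s·t - 6·t], [4·s + 2, 0]].
At the point, J = [[1.0000, -3.0000], [14.0000, 0.0000]] (det J = 42.0000).
Solving J·Δ = −F gives Δ = (-1.5714, 3.1429).
Then the next iterate is (s, t)₁ = (1.4286, 4.1429).

(1.4286, 4.1429)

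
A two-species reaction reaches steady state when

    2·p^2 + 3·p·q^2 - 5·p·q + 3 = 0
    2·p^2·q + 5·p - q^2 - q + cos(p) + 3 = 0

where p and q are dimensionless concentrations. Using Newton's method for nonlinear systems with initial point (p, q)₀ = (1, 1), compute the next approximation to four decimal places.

(-0.1360, 0.2720)

At (1, 1): F = (3.0000, 8.540302).
Jacobian J = [[4·p + 3·q^2 - 5·q, 6·p·q - 5·p], [4·p·q - sin(p) + 5, 2·p^2 - 2·q - 1]].
At the point, J = [[2.0000, 1.0000], [8.158529, -1.0000]] (det J = -10.158529).
Solving J·Δ = −F gives Δ = (-1.1360, -0.7280).
Then the next iterate is (p, q)₁ = (-0.1360, 0.2720).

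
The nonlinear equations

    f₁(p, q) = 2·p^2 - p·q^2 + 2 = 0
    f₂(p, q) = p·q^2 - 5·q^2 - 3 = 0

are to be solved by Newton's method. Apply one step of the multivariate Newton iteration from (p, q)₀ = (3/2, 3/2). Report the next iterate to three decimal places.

(-1.295, -0.135)

At (3/2, 3/2): F = (3.125, -10.875).
Jacobian J = [[4·p - q^2, -2·p·q], [q^2, 2·p·q - 10·q]].
At the point, J = [[3.750, -4.500], [2.250, -10.500]] (det J = -29.250).
Solving J·Δ = −F gives Δ = (-2.795, -1.635).
Then the next iterate is (p, q)₁ = (-1.295, -0.135).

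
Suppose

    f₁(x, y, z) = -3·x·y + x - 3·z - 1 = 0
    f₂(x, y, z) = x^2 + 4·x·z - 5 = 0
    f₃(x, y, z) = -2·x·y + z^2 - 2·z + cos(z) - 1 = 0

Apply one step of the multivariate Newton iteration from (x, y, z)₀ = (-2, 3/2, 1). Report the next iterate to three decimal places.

(-0.145, 1.520, -0.125)

At (-2, 3/2, 1): F = (3.000, -9.000, 4.54030).
Jacobian J = [[-3·y + 1, -3·x, -3], [2·x + 4·z, 0, 4·x], [-2·y, -2·x, 2·z - sin(z) - 2]].
At the point, J = [[-3.500, 6.000, -3.000], [0.000, 0.000, -8.000], [-3.000, 4.000, -0.84147]] (det J = 32.000).
Solving J·Δ = −F gives Δ = (1.855, 0.020, -1.125).
Then the next iterate is (x, y, z)₁ = (-0.145, 1.520, -0.125).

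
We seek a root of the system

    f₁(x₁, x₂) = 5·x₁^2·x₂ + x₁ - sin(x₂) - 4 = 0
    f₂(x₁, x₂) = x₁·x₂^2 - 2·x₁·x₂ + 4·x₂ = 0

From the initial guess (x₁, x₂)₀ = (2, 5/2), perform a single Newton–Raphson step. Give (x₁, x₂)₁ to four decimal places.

At (2, 5/2): F = (47.401528, 12.5000).
Jacobian J = [[10·x₁·x₂ + 1, 5·x₁^2 - cos(x₂)], [x₂^2 - 2·x₂, 2·x₁·x₂ - 2·x₁ + 4]].
At the point, J = [[51.0000, 20.801144], [1.2500, 10.0000]] (det J = 483.998570).
Solving J·Δ = −F gives Δ = (-0.4422, -1.1947).
Then the next iterate is (x₁, x₂)₁ = (1.5578, 1.3053).

(1.5578, 1.3053)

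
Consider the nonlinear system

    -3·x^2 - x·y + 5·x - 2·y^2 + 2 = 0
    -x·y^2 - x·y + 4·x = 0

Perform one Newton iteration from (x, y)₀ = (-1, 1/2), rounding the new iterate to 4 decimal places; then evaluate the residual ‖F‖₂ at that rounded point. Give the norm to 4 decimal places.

At (-1, 1/2): F = (-6.0000, -3.2500).
Jacobian J = [[-6·x - y + 5, -x - 4·y], [-y^2 - y + 4, -2·x·y - x]].
At the point, J = [[10.5000, -1.0000], [3.2500, 2.0000]] (det J = 24.2500).
Solving J·Δ = −F gives Δ = (0.6289, 0.6031).
Then the next iterate is (x, y)₁ = (-0.3711, 1.1031).
Re-evaluating at (-0.3711, 1.1031): F = (-2.292944, -0.623474), so ‖F‖₂ = 2.3762.

2.3762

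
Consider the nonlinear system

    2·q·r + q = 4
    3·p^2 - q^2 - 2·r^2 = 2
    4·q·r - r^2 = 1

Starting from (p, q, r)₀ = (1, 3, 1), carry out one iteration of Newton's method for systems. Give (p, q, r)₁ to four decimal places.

(3.2222, 4.6667, -0.6667)

At (1, 3, 1): F = (5.0000, -10.0000, 10.0000).
Jacobian J = [[0, 2·r + 1, 2·q], [6·p, -2·q, -4·r], [0, 4·r, 4·q - 2·r]].
At the point, J = [[0.0000, 3.0000, 6.0000], [6.0000, -6.0000, -4.0000], [0.0000, 4.0000, 10.0000]] (det J = -36.0000).
Solving J·Δ = −F gives Δ = (2.2222, 1.6667, -1.6667).
Then the next iterate is (p, q, r)₁ = (3.2222, 4.6667, -0.6667).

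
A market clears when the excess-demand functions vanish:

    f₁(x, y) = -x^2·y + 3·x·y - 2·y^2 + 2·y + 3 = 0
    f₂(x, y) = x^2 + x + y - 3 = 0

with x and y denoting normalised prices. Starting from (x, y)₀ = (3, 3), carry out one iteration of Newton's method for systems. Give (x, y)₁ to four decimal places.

At (3, 3): F = (-9.0000, 12.0000).
Jacobian J = [[-2·x·y + 3·y, -x^2 + 3·x - 4·y + 2], [2·x + 1, 1]].
At the point, J = [[-9.0000, -10.0000], [7.0000, 1.0000]] (det J = 61.0000).
Solving J·Δ = −F gives Δ = (-1.8197, 0.7377).
Then the next iterate is (x, y)₁ = (1.1803, 3.7377).

(1.1803, 3.7377)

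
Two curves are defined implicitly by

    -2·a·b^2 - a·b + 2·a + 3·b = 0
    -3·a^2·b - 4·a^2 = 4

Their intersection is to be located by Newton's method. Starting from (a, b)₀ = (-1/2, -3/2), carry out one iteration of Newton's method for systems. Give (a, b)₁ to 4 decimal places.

(-5.4375, -3.3750)

At (-1/2, -3/2): F = (-4.0000, -3.8750).
Jacobian J = [[-2·b^2 - b + 2, -4·a·b - a + 3], [-6·a·b - 8·a, -3·a^2]].
At the point, J = [[-1.0000, 0.5000], [-0.5000, -0.7500]] (det J = 1.0000).
Solving J·Δ = −F gives Δ = (-4.9375, -1.8750).
Then the next iterate is (a, b)₁ = (-5.4375, -3.3750).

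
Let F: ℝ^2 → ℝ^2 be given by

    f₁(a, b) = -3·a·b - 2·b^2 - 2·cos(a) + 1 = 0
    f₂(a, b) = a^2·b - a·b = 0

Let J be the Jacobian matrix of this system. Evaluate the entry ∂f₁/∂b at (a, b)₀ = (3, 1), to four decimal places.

-13.0000

∂f₁/∂b = -3·a - 4·b.
At (3, 1) this is -13.0000.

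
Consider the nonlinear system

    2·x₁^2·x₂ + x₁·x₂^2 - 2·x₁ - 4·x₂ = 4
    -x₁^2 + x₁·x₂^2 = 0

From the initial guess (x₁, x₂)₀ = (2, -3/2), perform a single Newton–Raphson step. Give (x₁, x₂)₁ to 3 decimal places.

(1.134, -1.164)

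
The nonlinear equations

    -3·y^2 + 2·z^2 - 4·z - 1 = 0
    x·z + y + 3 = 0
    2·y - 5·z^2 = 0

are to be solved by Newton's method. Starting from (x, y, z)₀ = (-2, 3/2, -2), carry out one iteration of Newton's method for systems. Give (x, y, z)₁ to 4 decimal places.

(1.2500, 1.2500, -1.1250)

At (-2, 3/2, -2): F = (8.2500, 8.5000, -17.0000).
Jacobian J = [[0, -6·y, 4·z - 4], [z, 1, x], [0, 2, -10·z]].
At the point, J = [[0.0000, -9.0000, -12.0000], [-2.0000, 1.0000, -2.0000], [0.0000, 2.0000, 20.0000]] (det J = -312.0000).
Solving J·Δ = −F gives Δ = (3.2500, -0.2500, 0.8750).
Then the next iterate is (x, y, z)₁ = (1.2500, 1.2500, -1.1250).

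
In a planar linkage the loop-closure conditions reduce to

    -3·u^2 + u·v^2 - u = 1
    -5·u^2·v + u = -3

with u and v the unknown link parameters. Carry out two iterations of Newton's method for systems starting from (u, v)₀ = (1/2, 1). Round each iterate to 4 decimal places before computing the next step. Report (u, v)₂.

At (1/2, 1): F = (-1.7500, 2.2500).
Jacobian J = [[-6·u + v^2 - 1, 2·u·v], [-10·u·v + 1, -5·u^2]].
At the point, J = [[-3.0000, 1.0000], [-4.0000, -1.2500]] (det J = 7.7500).
Solving J·Δ = −F gives Δ = (0.0081, 1.7742).
Then the next iterate is (u, v)₁ = (0.5081, 2.7742).
Round to (0.5081, 2.7742) and repeat: F = (1.627835, -0.072915), J = [[3.647586, 2.819142], [-13.095710, -1.290828]].
Δ = (0.0589, -0.6536), so (u, v)₂ = (0.5670, 2.1206).

(0.5670, 2.1206)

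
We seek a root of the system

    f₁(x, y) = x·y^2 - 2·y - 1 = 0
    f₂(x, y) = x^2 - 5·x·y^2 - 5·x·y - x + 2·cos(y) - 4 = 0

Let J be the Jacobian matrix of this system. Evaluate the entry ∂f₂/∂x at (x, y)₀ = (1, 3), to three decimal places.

-59.000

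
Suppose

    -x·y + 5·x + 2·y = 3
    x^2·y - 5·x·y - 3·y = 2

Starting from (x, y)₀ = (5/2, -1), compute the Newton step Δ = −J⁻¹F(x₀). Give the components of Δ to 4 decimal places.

(-1.6014, 0.7838)

At (5/2, -1): F = (10.0000, 7.2500).
Jacobian J = [[-y + 5, -x + 2], [2·x·y - 5·y, x^2 - 5·x - 3]].
At the point, J = [[6.0000, -0.5000], [0.0000, -9.2500]] (det J = -55.5000).
Solving J·Δ = −F gives Δ = (-1.6014, 0.7838).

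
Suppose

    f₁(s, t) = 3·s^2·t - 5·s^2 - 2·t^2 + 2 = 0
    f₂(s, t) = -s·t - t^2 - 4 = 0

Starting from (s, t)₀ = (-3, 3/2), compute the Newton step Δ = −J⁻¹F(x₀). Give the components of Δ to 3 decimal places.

(-1.167, 0.500)

At (-3, 3/2): F = (-7.000, -1.750).
Jacobian J = [[6·s·t - 10·s, 3·s^2 - 4·t], [-t, -s - 2·t]].
At the point, J = [[3.000, 21.000], [-1.500, 0.000]] (det J = 31.500).
Solving J·Δ = −F gives Δ = (-1.167, 0.500).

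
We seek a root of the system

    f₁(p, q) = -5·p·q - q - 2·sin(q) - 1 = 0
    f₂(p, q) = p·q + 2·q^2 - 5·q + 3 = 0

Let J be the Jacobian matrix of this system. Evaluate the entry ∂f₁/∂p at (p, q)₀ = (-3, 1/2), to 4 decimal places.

-2.5000

∂f₁/∂p = -5·q.
At (-3, 1/2) this is -2.5000.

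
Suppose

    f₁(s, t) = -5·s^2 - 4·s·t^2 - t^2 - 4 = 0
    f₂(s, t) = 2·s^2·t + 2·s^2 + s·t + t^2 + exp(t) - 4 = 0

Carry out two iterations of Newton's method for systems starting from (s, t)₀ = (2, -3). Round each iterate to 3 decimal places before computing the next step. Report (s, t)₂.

(0.453, -1.298)

At (2, -3): F = (-105.000, -16.95021).
Jacobian J = [[-10·s - 4·t^2, -8·s·t - 2·t], [4·s·t + 4·s + t, 2·s^2 + s + 2·t + exp(t)]].
At the point, J = [[-56.000, 54.000], [-19.000, 4.04979]] (det J = 799.21192).
Solving J·Δ = −F gives Δ = (-0.613, 1.309).
Then the next iterate is (s, t)₁ = (1.387, -1.691).
Round to (1.387, -1.691) and repeat: F = (-32.34273, -5.96025), J = [[-25.30792, 22.14534], [-5.52467, 2.03687]].
Δ = (-0.934, 0.393), so (s, t)₂ = (0.453, -1.298).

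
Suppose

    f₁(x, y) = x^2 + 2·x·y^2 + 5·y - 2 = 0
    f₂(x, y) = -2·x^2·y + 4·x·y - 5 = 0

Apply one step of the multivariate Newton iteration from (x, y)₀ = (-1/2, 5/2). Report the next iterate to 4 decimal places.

At (-1/2, 5/2): F = (4.5000, -11.2500).
Jacobian J = [[2·x + 2·y^2, 4·x·y + 5], [-4·x·y + 4·y, -2·x^2 + 4·x]].
At the point, J = [[11.5000, 0.0000], [15.0000, -2.5000]] (det J = -28.7500).
Solving J·Δ = −F gives Δ = (-0.3913, -6.8478).
Then the next iterate is (x, y)₁ = (-0.8913, -4.3478).

(-0.8913, -4.3478)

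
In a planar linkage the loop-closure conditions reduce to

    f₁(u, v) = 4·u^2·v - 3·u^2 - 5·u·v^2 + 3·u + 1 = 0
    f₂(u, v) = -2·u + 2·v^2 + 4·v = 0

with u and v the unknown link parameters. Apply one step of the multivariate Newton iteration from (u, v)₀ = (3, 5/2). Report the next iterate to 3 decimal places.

(-0.083, 0.881)

At (3, 5/2): F = (-20.750, 16.500).
Jacobian J = [[8·u·v - 6·u - 5·v^2 + 3, 4·u^2 - 10·u·v], [-2, 4·v + 4]].
At the point, J = [[13.750, -39.000], [-2.000, 14.000]] (det J = 114.500).
Solving J·Δ = −F gives Δ = (-3.083, -1.619).
Then the next iterate is (u, v)₁ = (-0.083, 0.881).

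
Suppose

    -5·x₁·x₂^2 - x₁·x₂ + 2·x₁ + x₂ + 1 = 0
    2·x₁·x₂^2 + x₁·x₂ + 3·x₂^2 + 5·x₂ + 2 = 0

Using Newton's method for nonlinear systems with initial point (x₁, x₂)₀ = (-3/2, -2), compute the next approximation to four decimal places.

(-0.9771, -1.4679)

At (-3/2, -2): F = (23.0000, -5.0000).
Jacobian J = [[-5·x₂^2 - x₂ + 2, -10·x₁·x₂ - x₁ + 1], [2·x₂^2 + x₂, 4·x₁·x₂ + x₁ + 6·x₂ + 5]].
At the point, J = [[-16.0000, -27.5000], [6.0000, 3.5000]] (det J = 109.0000).
Solving J·Δ = −F gives Δ = (0.5229, 0.5321).
Then the next iterate is (x₁, x₂)₁ = (-0.9771, -1.4679).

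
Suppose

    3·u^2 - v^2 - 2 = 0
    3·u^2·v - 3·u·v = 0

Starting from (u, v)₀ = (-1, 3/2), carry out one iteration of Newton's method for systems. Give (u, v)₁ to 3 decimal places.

(-0.745, 0.574)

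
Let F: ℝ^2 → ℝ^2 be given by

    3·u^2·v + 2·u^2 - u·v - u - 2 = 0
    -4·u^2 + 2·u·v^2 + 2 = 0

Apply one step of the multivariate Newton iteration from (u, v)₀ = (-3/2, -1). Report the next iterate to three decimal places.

(-0.915, -0.697)

At (-3/2, -1): F = (-4.250, -10.000).
Jacobian J = [[6·u·v + 4·u - v - 1, 3·u^2 - u], [-8·u + 2·v^2, 4·u·v]].
At the point, J = [[3.000, 8.250], [14.000, 6.000]] (det J = -97.500).
Solving J·Δ = −F gives Δ = (0.585, 0.303).
Then the next iterate is (u, v)₁ = (-0.915, -0.697).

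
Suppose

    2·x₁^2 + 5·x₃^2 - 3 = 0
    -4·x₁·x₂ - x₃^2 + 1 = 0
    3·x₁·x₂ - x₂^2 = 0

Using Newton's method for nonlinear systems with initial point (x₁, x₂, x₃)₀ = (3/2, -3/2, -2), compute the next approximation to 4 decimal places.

(0.6389, -0.8167, -1.1833)

At (3/2, -3/2, -2): F = (21.5000, 6.0000, -9.0000).
Jacobian J = [[4·x₁, 0, 10·x₃], [-4·x₂, -4·x₁, -2·x₃], [3·x₂, 3·x₁ - 2·x₂, 0]].
At the point, J = [[6.0000, 0.0000, -20.0000], [6.0000, -6.0000, 4.0000], [-4.5000, 7.5000, 0.0000]] (det J = -540.0000).
Solving J·Δ = −F gives Δ = (-0.8611, 0.6833, 0.8167).
Then the next iterate is (x₁, x₂, x₃)₁ = (0.6389, -0.8167, -1.1833).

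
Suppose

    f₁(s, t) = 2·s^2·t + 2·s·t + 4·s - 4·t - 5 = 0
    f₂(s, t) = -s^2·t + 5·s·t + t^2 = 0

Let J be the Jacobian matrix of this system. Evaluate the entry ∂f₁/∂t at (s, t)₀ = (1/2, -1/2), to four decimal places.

∂f₁/∂t = 2·s^2 + 2·s - 4.
At (1/2, -1/2) this is -2.5000.

-2.5000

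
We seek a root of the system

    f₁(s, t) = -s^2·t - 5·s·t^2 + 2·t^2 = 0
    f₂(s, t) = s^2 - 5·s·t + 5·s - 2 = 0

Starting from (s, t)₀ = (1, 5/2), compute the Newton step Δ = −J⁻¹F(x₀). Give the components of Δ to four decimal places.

At (1, 5/2): F = (-21.2500, -8.5000).
Jacobian J = [[-2·s·t - 5·t^2, -s^2 - 10·s·t + 4·t], [2·s - 5·t + 5, -5·s]].
At the point, J = [[-36.2500, -16.0000], [-5.5000, -5.0000]] (det J = 93.2500).
Solving J·Δ = −F gives Δ = (0.3190, -2.0509).

(0.3190, -2.0509)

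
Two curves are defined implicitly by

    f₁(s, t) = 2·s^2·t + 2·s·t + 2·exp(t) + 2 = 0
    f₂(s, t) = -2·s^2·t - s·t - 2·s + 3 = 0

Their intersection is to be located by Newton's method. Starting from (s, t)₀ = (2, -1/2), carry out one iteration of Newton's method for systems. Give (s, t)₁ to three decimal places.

At (2, -1/2): F = (-2.78694, 4.000).
Jacobian J = [[4·s·t + 2·t, 2·s^2 + 2·s + 2·exp(t)], [-4·s·t - t - 2, -2·s^2 - s]].
At the point, J = [[-5.000, 13.21306], [2.500, -10.000]] (det J = 16.96735).
Solving J·Δ = −F gives Δ = (1.472, 0.768).
Then the next iterate is (s, t)₁ = (3.472, 0.268).

(3.472, 0.268)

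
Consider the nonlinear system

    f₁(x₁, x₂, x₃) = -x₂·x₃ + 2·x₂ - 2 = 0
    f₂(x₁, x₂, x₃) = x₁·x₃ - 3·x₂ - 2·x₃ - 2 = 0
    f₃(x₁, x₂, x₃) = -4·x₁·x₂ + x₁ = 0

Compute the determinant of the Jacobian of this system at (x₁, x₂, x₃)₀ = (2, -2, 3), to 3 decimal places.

J = [[0, -x₃ + 2, -x₂], [x₃, -3, x₁ - 2], [-4·x₂ + 1, -4·x₁, 0]].
At the point, J = [[0.000, -1.000, 2.000], [3.000, -3.000, 0.000], [9.000, -8.000, 0.000]].
det J = 6.000.

6.000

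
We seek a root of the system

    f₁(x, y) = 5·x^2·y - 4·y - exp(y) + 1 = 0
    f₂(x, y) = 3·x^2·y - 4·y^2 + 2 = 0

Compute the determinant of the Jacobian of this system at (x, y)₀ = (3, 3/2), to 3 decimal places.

J = [[10·x·y, 5·x^2 - exp(y) - 4], [6·x·y, 3·x^2 - 8·y]].
At the point, J = [[45.000, 36.51831], [27.000, 15.000]].
det J = -310.994.

-310.994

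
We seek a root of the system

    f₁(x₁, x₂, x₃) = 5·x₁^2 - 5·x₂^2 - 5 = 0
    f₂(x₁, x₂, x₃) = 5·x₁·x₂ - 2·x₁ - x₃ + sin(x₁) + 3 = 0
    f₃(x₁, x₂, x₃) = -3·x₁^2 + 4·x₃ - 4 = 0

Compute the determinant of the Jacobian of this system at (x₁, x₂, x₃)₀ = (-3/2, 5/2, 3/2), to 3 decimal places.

J = [[10·x₁, -10·x₂, 0], [5·x₂ + cos(x₁) - 2, 5·x₁, -1], [-6·x₁, 0, 4]].
At the point, J = [[-15.000, -25.000, 0.000], [10.57074, -7.500, -1.000], [9.000, 0.000, 4.000]].
det J = 1732.074.

1732.074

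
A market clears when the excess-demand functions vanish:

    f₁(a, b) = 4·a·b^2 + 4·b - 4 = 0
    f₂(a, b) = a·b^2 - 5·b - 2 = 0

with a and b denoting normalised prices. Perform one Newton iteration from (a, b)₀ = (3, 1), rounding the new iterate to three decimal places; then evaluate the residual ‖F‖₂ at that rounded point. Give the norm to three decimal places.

3.872

At (3, 1): F = (12.000, -4.000).
Jacobian J = [[4·b^2, 8·a·b + 4], [b^2, 2·a·b - 5]].
At the point, J = [[4.000, 28.000], [1.000, 1.000]] (det J = -24.000).
Solving J·Δ = −F gives Δ = (5.167, -1.167).
Then the next iterate is (a, b)₁ = (8.167, -0.167).
Re-evaluating at (8.167, -0.167): F = (-3.75692, -0.93723), so ‖F‖₂ = 3.872.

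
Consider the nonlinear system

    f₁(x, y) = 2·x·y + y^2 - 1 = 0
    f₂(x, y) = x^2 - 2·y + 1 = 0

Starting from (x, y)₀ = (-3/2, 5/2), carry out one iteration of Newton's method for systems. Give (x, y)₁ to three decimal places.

At (-3/2, 5/2): F = (-2.250, -1.750).
Jacobian J = [[2·y, 2·x + 2·y], [2·x, -2]].
At the point, J = [[5.000, 2.000], [-3.000, -2.000]] (det J = -4.000).
Solving J·Δ = −F gives Δ = (2.000, -3.875).
Then the next iterate is (x, y)₁ = (0.500, -1.375).

(0.500, -1.375)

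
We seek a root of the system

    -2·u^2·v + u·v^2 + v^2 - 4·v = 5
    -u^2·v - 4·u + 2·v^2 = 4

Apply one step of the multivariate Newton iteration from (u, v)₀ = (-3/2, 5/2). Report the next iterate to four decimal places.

(-0.8600, 1.0658)

At (-3/2, 5/2): F = (-29.3750, 8.8750).
Jacobian J = [[-4·u·v + v^2, -2·u^2 + 2·u·v + 2·v - 4], [-2·u·v - 4, -u^2 + 4·v]].
At the point, J = [[21.2500, -11.0000], [3.5000, 7.7500]] (det J = 203.1875).
Solving J·Δ = −F gives Δ = (0.6400, -1.4342).
Then the next iterate is (u, v)₁ = (-0.8600, 1.0658).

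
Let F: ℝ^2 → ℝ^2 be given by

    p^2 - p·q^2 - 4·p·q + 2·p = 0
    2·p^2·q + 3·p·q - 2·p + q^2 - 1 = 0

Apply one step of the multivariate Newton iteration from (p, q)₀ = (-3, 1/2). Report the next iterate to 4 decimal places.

At (-3, 1/2): F = (9.7500, 9.7500).
Jacobian J = [[2·p - q^2 - 4·q + 2, -2·p·q - 4·p], [4·p·q + 3·q - 2, 2·p^2 + 3·p + 2·q]].
At the point, J = [[-6.2500, 15.0000], [-6.5000, 10.0000]] (det J = 35.0000).
Solving J·Δ = −F gives Δ = (1.3929, -0.0696).
Then the next iterate is (p, q)₁ = (-1.6071, 0.4304).

(-1.6071, 0.4304)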